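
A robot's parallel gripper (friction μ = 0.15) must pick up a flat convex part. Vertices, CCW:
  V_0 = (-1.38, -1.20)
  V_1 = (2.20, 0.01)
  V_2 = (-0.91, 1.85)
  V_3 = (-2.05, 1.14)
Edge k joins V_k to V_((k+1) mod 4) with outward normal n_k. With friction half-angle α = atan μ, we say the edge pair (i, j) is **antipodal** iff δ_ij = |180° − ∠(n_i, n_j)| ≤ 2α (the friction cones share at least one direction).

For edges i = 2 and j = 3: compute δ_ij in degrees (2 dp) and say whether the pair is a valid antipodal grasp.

α = atan 0.15 = 8.53°;  2α = 17.06°
edge 2: e_2 = (-1.14, -0.71);  n_2 = (-0.5287, +0.8488)
edge 3: e_3 = (+0.67, -2.34);  n_3 = (-0.9614, -0.2753)
∠(n_2, n_3) = 74.06°
δ = |180° − 74.06°| = 105.94°
105.94° > 2α = 17.06°  →  invalid

δ = 105.94°, invalid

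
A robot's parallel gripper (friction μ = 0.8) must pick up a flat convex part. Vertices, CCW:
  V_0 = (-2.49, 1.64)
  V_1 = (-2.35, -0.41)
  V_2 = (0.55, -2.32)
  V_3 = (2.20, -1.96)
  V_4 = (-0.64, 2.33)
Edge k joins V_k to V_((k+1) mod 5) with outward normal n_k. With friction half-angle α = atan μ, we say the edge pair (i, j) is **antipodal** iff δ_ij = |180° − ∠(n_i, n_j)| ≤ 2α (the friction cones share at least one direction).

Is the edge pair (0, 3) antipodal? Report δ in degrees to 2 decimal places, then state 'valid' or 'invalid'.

δ = 29.60°, valid

α = atan 0.8 = 38.66°;  2α = 77.32°
edge 0: e_0 = (+0.14, -2.05);  n_0 = (-0.9977, -0.0681)
edge 3: e_3 = (-2.84, +4.29);  n_3 = (+0.8338, +0.5520)
∠(n_0, n_3) = 150.40°
δ = |180° − 150.40°| = 29.60°
29.60° ≤ 2α = 77.32°  →  valid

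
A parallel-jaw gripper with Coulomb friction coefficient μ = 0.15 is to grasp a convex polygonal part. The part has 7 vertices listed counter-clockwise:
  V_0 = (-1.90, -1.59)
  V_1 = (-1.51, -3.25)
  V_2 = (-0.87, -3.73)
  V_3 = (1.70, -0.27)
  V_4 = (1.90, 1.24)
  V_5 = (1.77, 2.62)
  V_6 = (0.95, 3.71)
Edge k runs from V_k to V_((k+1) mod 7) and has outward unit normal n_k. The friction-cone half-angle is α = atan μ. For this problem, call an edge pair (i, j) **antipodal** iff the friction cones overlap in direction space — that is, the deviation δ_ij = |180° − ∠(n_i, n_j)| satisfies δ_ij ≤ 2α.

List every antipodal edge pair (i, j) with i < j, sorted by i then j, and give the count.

count = 3; pairs: (0,4), (1,5), (2,6)

α = atan 0.15 = 8.53°;  2α = 17.06°
n_0 = (-0.9735, -0.2287)
n_1 = (-0.6000, -0.8000)
n_2 = (+0.8028, -0.5963)
n_3 = (+0.9913, -0.1313)
n_4 = (+0.9956, +0.0938)
n_5 = (+0.7991, +0.6012)
n_6 = (-0.8807, +0.4736)
  (0,1): δ = 140.09°  ·
  (0,2): δ = 49.83°  ·
  (0,3): δ = 20.77°  ·
  (0,4): δ = 7.84°  ✓
  (0,5): δ = 23.73°  ·
  (0,6): δ = 138.51°  ·
  (1,2): δ = 89.73°  ·
  (1,3): δ = 60.68°  ·
  (1,4): δ = 47.75°  ·
  (1,5): δ = 16.18°  ✓
  (1,6): δ = 98.60°  ·
  (2,3): δ = 150.94°  ·
  (2,4): δ = 138.01°  ·
  (2,5): δ = 106.44°  ·
  (2,6): δ = 8.34°  ✓
  (3,4): δ = 167.07°  ·
  (3,5): δ = 135.50°  ·
  (3,6): δ = 20.72°  ·
  (4,5): δ = 148.43°  ·
  (4,6): δ = 33.65°  ·
  (5,6): δ = 65.22°  ·
antipodal pairs: 3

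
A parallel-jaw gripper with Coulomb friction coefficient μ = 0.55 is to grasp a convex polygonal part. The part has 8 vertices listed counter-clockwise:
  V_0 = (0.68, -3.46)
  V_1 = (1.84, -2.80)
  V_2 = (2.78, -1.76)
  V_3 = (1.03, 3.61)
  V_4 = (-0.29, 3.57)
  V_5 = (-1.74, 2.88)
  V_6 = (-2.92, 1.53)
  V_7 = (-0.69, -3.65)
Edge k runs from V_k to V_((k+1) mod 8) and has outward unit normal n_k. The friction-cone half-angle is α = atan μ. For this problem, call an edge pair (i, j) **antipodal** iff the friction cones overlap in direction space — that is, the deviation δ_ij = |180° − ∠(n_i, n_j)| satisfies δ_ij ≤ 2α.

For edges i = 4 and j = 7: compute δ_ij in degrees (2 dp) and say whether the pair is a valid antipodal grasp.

δ = 17.55°, valid

α = atan 0.55 = 28.81°;  2α = 57.62°
edge 4: e_4 = (-1.45, -0.69);  n_4 = (-0.4297, +0.9030)
edge 7: e_7 = (+1.37, +0.19);  n_7 = (+0.1374, -0.9905)
∠(n_4, n_7) = 162.45°
δ = |180° − 162.45°| = 17.55°
17.55° ≤ 2α = 57.62°  →  valid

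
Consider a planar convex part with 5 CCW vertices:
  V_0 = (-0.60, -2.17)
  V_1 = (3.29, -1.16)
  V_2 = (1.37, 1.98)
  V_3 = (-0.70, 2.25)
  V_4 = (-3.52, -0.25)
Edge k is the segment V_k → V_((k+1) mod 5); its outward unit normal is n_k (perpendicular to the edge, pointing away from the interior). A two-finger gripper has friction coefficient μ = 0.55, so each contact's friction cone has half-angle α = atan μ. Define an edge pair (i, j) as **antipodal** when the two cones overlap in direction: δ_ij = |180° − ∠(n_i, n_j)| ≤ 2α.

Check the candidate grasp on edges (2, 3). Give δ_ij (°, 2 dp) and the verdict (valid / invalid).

δ = 131.01°, invalid

α = atan 0.55 = 28.81°;  2α = 57.62°
edge 2: e_2 = (-2.07, +0.27);  n_2 = (+0.1293, +0.9916)
edge 3: e_3 = (-2.82, -2.50);  n_3 = (-0.6634, +0.7483)
∠(n_2, n_3) = 48.99°
δ = |180° − 48.99°| = 131.01°
131.01° > 2α = 57.62°  →  invalid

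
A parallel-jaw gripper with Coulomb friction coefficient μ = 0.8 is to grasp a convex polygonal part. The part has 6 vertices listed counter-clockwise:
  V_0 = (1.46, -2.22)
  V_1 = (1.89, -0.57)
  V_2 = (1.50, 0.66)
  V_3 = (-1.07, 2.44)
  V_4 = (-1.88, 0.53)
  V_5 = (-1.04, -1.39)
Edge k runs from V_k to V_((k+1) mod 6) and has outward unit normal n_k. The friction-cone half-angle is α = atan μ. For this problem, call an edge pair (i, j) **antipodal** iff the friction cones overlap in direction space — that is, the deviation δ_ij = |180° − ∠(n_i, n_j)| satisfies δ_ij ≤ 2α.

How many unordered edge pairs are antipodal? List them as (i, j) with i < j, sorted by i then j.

count = 7; pairs: (0,3), (0,4), (1,3), (1,4), (1,5), (2,4), (2,5)

α = atan 0.8 = 38.66°;  2α = 77.32°
n_0 = (+0.9677, -0.2522)
n_1 = (+0.9532, +0.3022)
n_2 = (+0.5694, +0.8221)
n_3 = (-0.9206, +0.3904)
n_4 = (-0.9162, -0.4008)
n_5 = (-0.3151, -0.9491)
  (0,1): δ = 147.80°  ·
  (0,2): δ = 110.10°  ·
  (0,3): δ = 8.37°  ✓
  (0,4): δ = 38.24°  ✓
  (0,5): δ = 86.24°  ·
  (1,2): δ = 142.30°  ·
  (1,3): δ = 40.57°  ✓
  (1,4): δ = 6.04°  ✓
  (1,5): δ = 54.04°  ✓
  (2,3): δ = 78.27°  ·
  (2,4): δ = 31.66°  ✓
  (2,5): δ = 16.34°  ✓
  (3,4): δ = 133.39°  ·
  (3,5): δ = 85.39°  ·
  (4,5): δ = 132.00°  ·
antipodal pairs: 7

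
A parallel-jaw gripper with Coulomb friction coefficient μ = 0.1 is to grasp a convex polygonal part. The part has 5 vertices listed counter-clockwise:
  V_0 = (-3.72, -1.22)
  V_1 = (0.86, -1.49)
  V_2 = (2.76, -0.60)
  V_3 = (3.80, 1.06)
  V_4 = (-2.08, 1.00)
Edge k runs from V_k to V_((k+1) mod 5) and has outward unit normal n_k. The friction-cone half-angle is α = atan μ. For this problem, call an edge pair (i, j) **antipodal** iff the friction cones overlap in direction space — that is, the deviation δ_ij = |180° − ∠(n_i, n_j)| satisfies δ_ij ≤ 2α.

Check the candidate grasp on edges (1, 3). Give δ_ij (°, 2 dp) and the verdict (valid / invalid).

α = atan 0.1 = 5.71°;  2α = 11.42°
edge 1: e_1 = (+1.90, +0.89);  n_1 = (+0.4242, -0.9056)
edge 3: e_3 = (-5.88, -0.06);  n_3 = (-0.0102, +0.9999)
∠(n_1, n_3) = 155.49°
δ = |180° − 155.49°| = 24.51°
24.51° > 2α = 11.42°  →  invalid

δ = 24.51°, invalid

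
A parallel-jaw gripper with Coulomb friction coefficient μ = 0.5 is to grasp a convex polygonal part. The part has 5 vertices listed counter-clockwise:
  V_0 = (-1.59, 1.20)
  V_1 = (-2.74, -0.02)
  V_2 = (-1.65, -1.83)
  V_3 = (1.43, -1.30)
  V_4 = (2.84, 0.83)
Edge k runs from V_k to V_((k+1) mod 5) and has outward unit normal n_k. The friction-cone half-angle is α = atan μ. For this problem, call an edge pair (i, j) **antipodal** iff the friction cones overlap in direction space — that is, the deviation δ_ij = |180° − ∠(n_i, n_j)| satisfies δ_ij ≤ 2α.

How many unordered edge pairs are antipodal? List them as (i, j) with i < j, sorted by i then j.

count = 3; pairs: (0,2), (0,3), (2,4)

α = atan 0.5 = 26.57°;  2α = 53.13°
n_0 = (-0.7277, +0.6859)
n_1 = (-0.8567, -0.5159)
n_2 = (+0.1696, -0.9855)
n_3 = (+0.8339, -0.5520)
n_4 = (+0.0832, +0.9965)
  (0,1): δ = 105.64°  ·
  (0,2): δ = 36.93°  ✓
  (0,3): δ = 9.80°  ✓
  (0,4): δ = 128.53°  ·
  (1,2): δ = 111.29°  ·
  (1,3): δ = 64.56°  ·
  (1,4): δ = 54.17°  ·
  (2,3): δ = 133.27°  ·
  (2,4): δ = 14.54°  ✓
  (3,4): δ = 61.27°  ·
antipodal pairs: 3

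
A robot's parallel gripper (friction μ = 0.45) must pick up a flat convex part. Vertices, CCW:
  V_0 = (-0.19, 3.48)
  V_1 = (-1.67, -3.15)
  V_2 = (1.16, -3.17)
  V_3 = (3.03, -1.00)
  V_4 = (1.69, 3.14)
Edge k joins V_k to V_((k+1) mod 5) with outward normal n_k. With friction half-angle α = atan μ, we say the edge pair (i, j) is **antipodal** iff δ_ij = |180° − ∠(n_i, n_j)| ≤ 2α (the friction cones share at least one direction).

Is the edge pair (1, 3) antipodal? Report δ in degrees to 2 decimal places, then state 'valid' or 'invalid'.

δ = 71.66°, invalid

α = atan 0.45 = 24.23°;  2α = 48.46°
edge 1: e_1 = (+2.83, -0.02);  n_1 = (-0.0071, -1.0000)
edge 3: e_3 = (-1.34, +4.14);  n_3 = (+0.9514, +0.3079)
∠(n_1, n_3) = 108.34°
δ = |180° − 108.34°| = 71.66°
71.66° > 2α = 48.46°  →  invalid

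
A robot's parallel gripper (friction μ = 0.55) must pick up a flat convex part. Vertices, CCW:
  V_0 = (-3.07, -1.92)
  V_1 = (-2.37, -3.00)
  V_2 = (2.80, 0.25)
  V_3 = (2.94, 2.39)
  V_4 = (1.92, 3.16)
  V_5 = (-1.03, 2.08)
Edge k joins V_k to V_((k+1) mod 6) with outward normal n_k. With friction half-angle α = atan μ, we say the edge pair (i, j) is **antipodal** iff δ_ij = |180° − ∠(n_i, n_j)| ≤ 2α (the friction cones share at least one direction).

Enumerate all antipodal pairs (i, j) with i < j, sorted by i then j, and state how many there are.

α = atan 0.55 = 28.81°;  2α = 57.62°
n_0 = (-0.8392, -0.5439)
n_1 = (+0.5322, -0.8466)
n_2 = (+0.9979, -0.0653)
n_3 = (+0.6025, +0.7981)
n_4 = (-0.3438, +0.9390)
n_5 = (-0.8908, +0.4543)
  (0,1): δ = 90.79°  ·
  (0,2): δ = 36.69°  ✓
  (0,3): δ = 20.00°  ✓
  (0,4): δ = 77.16°  ·
  (0,5): δ = 120.03°  ·
  (1,2): δ = 125.90°  ·
  (1,3): δ = 69.20°  ·
  (1,4): δ = 12.05°  ✓
  (1,5): δ = 30.82°  ✓
  (2,3): δ = 123.31°  ·
  (2,4): δ = 66.15°  ·
  (2,5): δ = 23.28°  ✓
  (3,4): δ = 122.84°  ·
  (3,5): δ = 79.97°  ·
  (4,5): δ = 137.13°  ·
antipodal pairs: 5

count = 5; pairs: (0,2), (0,3), (1,4), (1,5), (2,5)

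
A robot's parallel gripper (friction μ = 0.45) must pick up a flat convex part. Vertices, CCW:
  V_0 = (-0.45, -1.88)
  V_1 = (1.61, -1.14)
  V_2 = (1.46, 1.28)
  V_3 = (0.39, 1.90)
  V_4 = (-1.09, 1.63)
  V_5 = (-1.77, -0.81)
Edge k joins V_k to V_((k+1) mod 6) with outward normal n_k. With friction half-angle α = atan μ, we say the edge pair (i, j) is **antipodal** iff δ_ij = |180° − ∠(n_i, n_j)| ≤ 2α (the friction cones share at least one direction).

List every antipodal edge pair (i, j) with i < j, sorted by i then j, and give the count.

count = 4; pairs: (0,3), (1,4), (1,5), (2,5)

α = atan 0.45 = 24.23°;  2α = 48.46°
n_0 = (+0.3381, -0.9411)
n_1 = (+0.9981, +0.0619)
n_2 = (+0.5014, +0.8652)
n_3 = (-0.1795, +0.9838)
n_4 = (-0.9633, +0.2685)
n_5 = (-0.6297, -0.7768)
  (0,1): δ = 106.21°  ·
  (0,2): δ = 49.85°  ·
  (0,3): δ = 9.42°  ✓
  (0,4): δ = 54.67°  ·
  (0,5): δ = 121.21°  ·
  (1,2): δ = 123.64°  ·
  (1,3): δ = 83.21°  ·
  (1,4): δ = 19.12°  ✓
  (1,5): δ = 47.42°  ✓
  (2,3): δ = 139.57°  ·
  (2,4): δ = 75.48°  ·
  (2,5): δ = 8.94°  ✓
  (3,4): δ = 115.91°  ·
  (3,5): δ = 49.37°  ·
  (4,5): δ = 113.46°  ·
antipodal pairs: 4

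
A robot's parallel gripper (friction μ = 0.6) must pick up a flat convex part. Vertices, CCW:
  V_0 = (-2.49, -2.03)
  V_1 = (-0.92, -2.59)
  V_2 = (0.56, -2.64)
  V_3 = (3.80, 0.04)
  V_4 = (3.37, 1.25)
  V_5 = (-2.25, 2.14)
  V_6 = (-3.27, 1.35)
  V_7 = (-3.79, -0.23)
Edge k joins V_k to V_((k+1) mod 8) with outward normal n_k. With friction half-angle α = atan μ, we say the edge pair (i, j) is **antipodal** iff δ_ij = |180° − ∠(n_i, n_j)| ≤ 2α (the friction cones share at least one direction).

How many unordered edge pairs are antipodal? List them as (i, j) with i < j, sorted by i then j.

α = atan 0.6 = 30.96°;  2α = 61.93°
n_0 = (-0.3360, -0.9419)
n_1 = (-0.0338, -0.9994)
n_2 = (+0.6374, -0.7706)
n_3 = (+0.9423, +0.3349)
n_4 = (+0.1564, +0.9877)
n_5 = (-0.6123, +0.7906)
n_6 = (-0.9499, +0.3126)
n_7 = (-0.8107, -0.5855)
  (0,1): δ = 162.30°  ·
  (0,2): δ = 120.77°  ·
  (0,3): δ = 50.81°  ✓
  (0,4): δ = 10.63°  ✓
  (0,5): δ = 57.39°  ✓
  (0,6): δ = 91.41°  ·
  (0,7): δ = 145.47°  ·
  (1,2): δ = 138.47°  ·
  (1,3): δ = 68.50°  ·
  (1,4): δ = 7.06°  ✓
  (1,5): δ = 39.69°  ✓
  (1,6): δ = 73.72°  ·
  (1,7): δ = 127.77°  ·
  (2,3): δ = 110.03°  ·
  (2,4): δ = 48.60°  ✓
  (2,5): δ = 1.84°  ✓
  (2,6): δ = 32.19°  ✓
  (2,7): δ = 86.24°  ·
  (3,4): δ = 118.56°  ·
  (3,5): δ = 71.81°  ·
  (3,6): δ = 37.78°  ✓
  (3,7): δ = 16.27°  ✓
  (4,5): δ = 133.24°  ·
  (4,6): δ = 99.22°  ·
  (4,7): δ = 45.16°  ✓
  (5,6): δ = 145.98°  ·
  (5,7): δ = 91.92°  ·
  (6,7): δ = 125.95°  ·
antipodal pairs: 11

count = 11; pairs: (0,3), (0,4), (0,5), (1,4), (1,5), (2,4), (2,5), (2,6), (3,6), (3,7), (4,7)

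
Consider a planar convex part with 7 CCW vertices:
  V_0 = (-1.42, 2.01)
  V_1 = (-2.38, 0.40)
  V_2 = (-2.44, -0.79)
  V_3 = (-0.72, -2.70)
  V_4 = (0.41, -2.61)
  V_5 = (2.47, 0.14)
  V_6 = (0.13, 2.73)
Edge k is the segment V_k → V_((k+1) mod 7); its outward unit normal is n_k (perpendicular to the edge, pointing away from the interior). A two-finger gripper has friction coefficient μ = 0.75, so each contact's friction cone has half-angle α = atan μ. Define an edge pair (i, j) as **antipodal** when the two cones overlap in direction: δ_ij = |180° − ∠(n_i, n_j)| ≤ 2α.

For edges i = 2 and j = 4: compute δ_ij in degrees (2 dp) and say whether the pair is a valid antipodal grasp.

δ = 78.84°, invalid

α = atan 0.75 = 36.87°;  2α = 73.74°
edge 2: e_2 = (+1.72, -1.91);  n_2 = (-0.7431, -0.6692)
edge 4: e_4 = (+2.06, +2.75);  n_4 = (+0.8003, -0.5995)
∠(n_2, n_4) = 101.16°
δ = |180° − 101.16°| = 78.84°
78.84° > 2α = 73.74°  →  invalid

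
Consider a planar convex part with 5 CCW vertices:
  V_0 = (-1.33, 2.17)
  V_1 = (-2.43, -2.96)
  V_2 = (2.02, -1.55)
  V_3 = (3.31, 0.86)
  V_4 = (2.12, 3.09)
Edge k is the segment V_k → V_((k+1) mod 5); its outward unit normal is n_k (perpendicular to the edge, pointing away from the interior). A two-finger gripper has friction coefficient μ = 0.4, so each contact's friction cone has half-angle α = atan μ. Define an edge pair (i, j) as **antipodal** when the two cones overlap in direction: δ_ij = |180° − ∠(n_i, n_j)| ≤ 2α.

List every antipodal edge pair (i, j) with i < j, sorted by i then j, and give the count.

count = 3; pairs: (0,2), (0,3), (1,4)

α = atan 0.4 = 21.80°;  2α = 43.60°
n_0 = (-0.9778, +0.2097)
n_1 = (+0.3021, -0.9533)
n_2 = (+0.8816, -0.4719)
n_3 = (+0.8822, +0.4708)
n_4 = (-0.2577, +0.9662)
  (0,1): δ = 60.32°  ·
  (0,2): δ = 16.06°  ✓
  (0,3): δ = 40.19°  ✓
  (0,4): δ = 117.03°  ·
  (1,2): δ = 135.74°  ·
  (1,3): δ = 79.50°  ·
  (1,4): δ = 2.65°  ✓
  (2,3): δ = 123.76°  ·
  (2,4): δ = 46.91°  ·
  (3,4): δ = 103.15°  ·
antipodal pairs: 3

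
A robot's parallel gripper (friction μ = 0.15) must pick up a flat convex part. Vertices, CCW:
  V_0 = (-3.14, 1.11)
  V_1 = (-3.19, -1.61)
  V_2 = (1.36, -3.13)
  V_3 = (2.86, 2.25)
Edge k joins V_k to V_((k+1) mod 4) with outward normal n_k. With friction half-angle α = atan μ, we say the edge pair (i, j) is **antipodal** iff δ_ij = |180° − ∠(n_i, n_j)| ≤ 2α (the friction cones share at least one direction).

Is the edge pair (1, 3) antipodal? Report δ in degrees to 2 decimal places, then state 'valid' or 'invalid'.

δ = 29.23°, invalid

α = atan 0.15 = 8.53°;  2α = 17.06°
edge 1: e_1 = (+4.55, -1.52);  n_1 = (-0.3169, -0.9485)
edge 3: e_3 = (-6.00, -1.14);  n_3 = (-0.1867, +0.9824)
∠(n_1, n_3) = 150.77°
δ = |180° − 150.77°| = 29.23°
29.23° > 2α = 17.06°  →  invalid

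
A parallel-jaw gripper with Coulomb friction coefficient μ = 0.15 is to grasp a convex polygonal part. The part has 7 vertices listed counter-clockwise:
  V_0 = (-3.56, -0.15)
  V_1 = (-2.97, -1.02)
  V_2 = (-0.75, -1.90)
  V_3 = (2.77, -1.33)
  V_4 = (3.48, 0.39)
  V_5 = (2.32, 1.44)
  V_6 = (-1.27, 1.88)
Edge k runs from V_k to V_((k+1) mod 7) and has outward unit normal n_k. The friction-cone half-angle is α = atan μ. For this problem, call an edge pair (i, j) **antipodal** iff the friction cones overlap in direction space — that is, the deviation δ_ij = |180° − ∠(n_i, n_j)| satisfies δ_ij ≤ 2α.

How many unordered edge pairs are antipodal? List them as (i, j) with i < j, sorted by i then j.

count = 3; pairs: (0,4), (1,5), (2,5)

α = atan 0.15 = 8.53°;  2α = 17.06°
n_0 = (-0.8276, -0.5613)
n_1 = (-0.3685, -0.9296)
n_2 = (+0.1598, -0.9871)
n_3 = (+0.9243, -0.3816)
n_4 = (+0.6711, +0.7414)
n_5 = (+0.1217, +0.9926)
n_6 = (-0.6633, +0.7483)
  (0,1): δ = 145.77°  ·
  (0,2): δ = 114.95°  ·
  (0,3): δ = 56.57°  ·
  (0,4): δ = 13.71°  ✓
  (0,5): δ = 48.87°  ·
  (0,6): δ = 97.41°  ·
  (1,2): δ = 149.18°  ·
  (1,3): δ = 90.81°  ·
  (1,4): δ = 20.53°  ·
  (1,5): δ = 14.64°  ✓
  (1,6): δ = 63.18°  ·
  (2,3): δ = 121.63°  ·
  (2,4): δ = 51.35°  ·
  (2,5): δ = 16.19°  ✓
  (2,6): δ = 32.36°  ·
  (3,4): δ = 109.72°  ·
  (3,5): δ = 74.56°  ·
  (3,6): δ = 26.01°  ·
  (4,5): δ = 144.84°  ·
  (4,6): δ = 96.29°  ·
  (5,6): δ = 131.46°  ·
antipodal pairs: 3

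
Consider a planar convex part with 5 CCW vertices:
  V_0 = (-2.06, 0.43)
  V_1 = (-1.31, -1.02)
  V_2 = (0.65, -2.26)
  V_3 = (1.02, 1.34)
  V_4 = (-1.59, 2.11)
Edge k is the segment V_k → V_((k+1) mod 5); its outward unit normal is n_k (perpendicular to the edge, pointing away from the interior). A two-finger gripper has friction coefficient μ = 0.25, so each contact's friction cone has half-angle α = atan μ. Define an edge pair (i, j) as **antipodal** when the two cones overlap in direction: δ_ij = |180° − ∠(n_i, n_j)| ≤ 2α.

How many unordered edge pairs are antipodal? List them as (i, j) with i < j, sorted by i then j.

count = 2; pairs: (1,3), (2,4)

α = atan 0.25 = 14.04°;  2α = 28.07°
n_0 = (-0.8882, -0.4594)
n_1 = (-0.5346, -0.8451)
n_2 = (+0.9948, -0.1022)
n_3 = (+0.2830, +0.9591)
n_4 = (-0.9630, +0.2694)
  (0,1): δ = 149.67°  ·
  (0,2): δ = 33.22°  ·
  (0,3): δ = 46.21°  ·
  (0,4): δ = 137.02°  ·
  (1,2): δ = 63.55°  ·
  (1,3): δ = 15.88°  ✓
  (1,4): δ = 106.69°  ·
  (2,3): δ = 100.57°  ·
  (2,4): δ = 9.76°  ✓
  (3,4): δ = 89.19°  ·
antipodal pairs: 2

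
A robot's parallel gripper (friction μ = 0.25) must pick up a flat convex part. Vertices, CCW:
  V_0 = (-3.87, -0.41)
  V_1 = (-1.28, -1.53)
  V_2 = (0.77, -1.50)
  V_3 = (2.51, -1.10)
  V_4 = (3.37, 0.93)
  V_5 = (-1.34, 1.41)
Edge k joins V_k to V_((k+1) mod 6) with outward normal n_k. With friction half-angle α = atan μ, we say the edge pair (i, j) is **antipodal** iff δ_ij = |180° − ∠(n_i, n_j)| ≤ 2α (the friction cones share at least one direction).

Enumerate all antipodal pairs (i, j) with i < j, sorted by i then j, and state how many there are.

count = 4; pairs: (0,4), (1,4), (2,4), (2,5)

α = atan 0.25 = 14.04°;  2α = 28.07°
n_0 = (-0.3969, -0.9179)
n_1 = (+0.0146, -0.9999)
n_2 = (+0.2240, -0.9746)
n_3 = (+0.9208, -0.3901)
n_4 = (+0.1014, +0.9948)
n_5 = (-0.5840, +0.8118)
  (0,1): δ = 155.78°  ·
  (0,2): δ = 143.67°  ·
  (0,3): δ = 89.57°  ·
  (0,4): δ = 17.57°  ✓
  (0,5): δ = 59.12°  ·
  (1,2): δ = 167.89°  ·
  (1,3): δ = 113.80°  ·
  (1,4): δ = 6.66°  ✓
  (1,5): δ = 34.89°  ·
  (2,3): δ = 125.91°  ·
  (2,4): δ = 18.77°  ✓
  (2,5): δ = 22.78°  ✓
  (3,4): δ = 72.86°  ·
  (3,5): δ = 31.31°  ·
  (4,5): δ = 138.45°  ·
antipodal pairs: 4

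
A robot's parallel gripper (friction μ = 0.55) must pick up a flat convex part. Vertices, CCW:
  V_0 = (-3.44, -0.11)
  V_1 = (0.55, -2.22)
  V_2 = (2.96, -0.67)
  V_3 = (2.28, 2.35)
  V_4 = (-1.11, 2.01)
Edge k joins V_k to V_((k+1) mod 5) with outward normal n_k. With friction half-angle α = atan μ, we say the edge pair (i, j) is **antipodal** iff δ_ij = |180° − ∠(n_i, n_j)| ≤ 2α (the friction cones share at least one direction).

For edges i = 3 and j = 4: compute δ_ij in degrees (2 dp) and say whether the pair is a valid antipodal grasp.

α = atan 0.55 = 28.81°;  2α = 57.62°
edge 3: e_3 = (-3.39, -0.34);  n_3 = (-0.0998, +0.9950)
edge 4: e_4 = (-2.33, -2.12);  n_4 = (-0.6730, +0.7397)
∠(n_3, n_4) = 36.57°
δ = |180° − 36.57°| = 143.43°
143.43° > 2α = 57.62°  →  invalid

δ = 143.43°, invalid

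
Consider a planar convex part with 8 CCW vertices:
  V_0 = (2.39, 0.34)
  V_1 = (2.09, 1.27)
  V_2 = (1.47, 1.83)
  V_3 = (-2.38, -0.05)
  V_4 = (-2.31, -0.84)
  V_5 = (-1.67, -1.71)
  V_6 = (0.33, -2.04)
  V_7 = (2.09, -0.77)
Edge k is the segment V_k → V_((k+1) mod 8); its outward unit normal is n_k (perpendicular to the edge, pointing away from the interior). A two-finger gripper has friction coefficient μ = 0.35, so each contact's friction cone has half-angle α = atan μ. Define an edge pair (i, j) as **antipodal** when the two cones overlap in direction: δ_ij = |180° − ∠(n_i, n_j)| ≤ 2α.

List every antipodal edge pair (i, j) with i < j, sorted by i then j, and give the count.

count = 7; pairs: (0,3), (0,4), (1,4), (1,5), (2,5), (2,6), (3,7)

α = atan 0.35 = 19.29°;  2α = 38.58°
n_0 = (+0.9517, +0.3070)
n_1 = (+0.6703, +0.7421)
n_2 = (-0.4388, +0.8986)
n_3 = (-0.9961, -0.0883)
n_4 = (-0.8055, -0.5926)
n_5 = (-0.1628, -0.9867)
n_6 = (+0.5852, -0.8109)
n_7 = (+0.9654, -0.2609)
  (0,1): δ = 149.97°  ·
  (0,2): δ = 81.85°  ·
  (0,3): δ = 12.82°  ✓
  (0,4): δ = 18.46°  ✓
  (0,5): δ = 62.75°  ·
  (0,6): δ = 107.94°  ·
  (0,7): δ = 147.00°  ·
  (1,2): δ = 111.88°  ·
  (1,3): δ = 42.85°  ·
  (1,4): δ = 11.57°  ✓
  (1,5): δ = 32.72°  ✓
  (1,6): δ = 77.90°  ·
  (1,7): δ = 116.97°  ·
  (2,3): δ = 110.96°  ·
  (2,4): δ = 79.69°  ·
  (2,5): δ = 35.40°  ✓
  (2,6): δ = 9.79°  ✓
  (2,7): δ = 48.85°  ·
  (3,4): δ = 148.72°  ·
  (3,5): δ = 104.43°  ·
  (3,6): δ = 59.25°  ·
  (3,7): δ = 20.19°  ✓
  (4,5): δ = 135.71°  ·
  (4,6): δ = 90.53°  ·
  (4,7): δ = 51.46°  ·
  (5,6): δ = 134.82°  ·
  (5,7): δ = 95.75°  ·
  (6,7): δ = 140.94°  ·
antipodal pairs: 7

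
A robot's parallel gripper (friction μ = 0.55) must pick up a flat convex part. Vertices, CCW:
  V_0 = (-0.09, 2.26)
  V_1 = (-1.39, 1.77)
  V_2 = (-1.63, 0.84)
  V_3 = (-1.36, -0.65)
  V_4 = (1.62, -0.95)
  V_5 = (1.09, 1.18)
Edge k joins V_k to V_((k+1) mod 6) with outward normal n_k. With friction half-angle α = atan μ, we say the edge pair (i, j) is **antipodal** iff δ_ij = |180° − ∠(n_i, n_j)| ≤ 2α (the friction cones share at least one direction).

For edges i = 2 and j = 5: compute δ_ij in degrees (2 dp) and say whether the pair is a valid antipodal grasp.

α = atan 0.55 = 28.81°;  2α = 57.62°
edge 2: e_2 = (+0.27, -1.49);  n_2 = (-0.9840, -0.1783)
edge 5: e_5 = (-1.18, +1.08);  n_5 = (+0.6752, +0.7377)
∠(n_2, n_5) = 142.74°
δ = |180° − 142.74°| = 37.26°
37.26° ≤ 2α = 57.62°  →  valid

δ = 37.26°, valid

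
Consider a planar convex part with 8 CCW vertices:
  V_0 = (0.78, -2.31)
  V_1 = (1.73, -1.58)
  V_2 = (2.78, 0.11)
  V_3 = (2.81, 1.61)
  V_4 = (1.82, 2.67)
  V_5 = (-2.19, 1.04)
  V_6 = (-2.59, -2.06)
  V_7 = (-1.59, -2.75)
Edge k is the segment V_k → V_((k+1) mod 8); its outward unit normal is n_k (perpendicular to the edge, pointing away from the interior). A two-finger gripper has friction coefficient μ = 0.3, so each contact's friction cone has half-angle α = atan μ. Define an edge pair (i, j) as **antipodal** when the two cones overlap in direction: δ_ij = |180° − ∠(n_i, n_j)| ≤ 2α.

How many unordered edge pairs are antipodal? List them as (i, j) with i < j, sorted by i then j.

count = 5; pairs: (0,4), (1,5), (2,5), (3,6), (4,7)

α = atan 0.3 = 16.70°;  2α = 33.40°
n_0 = (+0.6093, -0.7929)
n_1 = (+0.8494, -0.5277)
n_2 = (+0.9998, -0.0200)
n_3 = (+0.7308, +0.6826)
n_4 = (-0.3766, +0.9264)
n_5 = (-0.9918, +0.1280)
n_6 = (-0.5679, -0.8231)
n_7 = (+0.1825, -0.9832)
  (0,1): δ = 159.39°  ·
  (0,2): δ = 128.69°  ·
  (0,3): δ = 84.50°  ·
  (0,4): δ = 15.42°  ✓
  (0,5): δ = 45.11°  ·
  (0,6): δ = 107.85°  ·
  (0,7): δ = 152.98°  ·
  (1,2): δ = 149.29°  ·
  (1,3): δ = 105.10°  ·
  (1,4): δ = 36.03°  ·
  (1,5): δ = 24.50°  ✓
  (1,6): δ = 87.25°  ·
  (1,7): δ = 132.37°  ·
  (2,3): δ = 135.81°  ·
  (2,4): δ = 66.73°  ·
  (2,5): δ = 6.21°  ✓
  (2,6): δ = 56.54°  ·
  (2,7): δ = 101.66°  ·
  (3,4): δ = 110.92°  ·
  (3,5): δ = 50.40°  ·
  (3,6): δ = 12.35°  ✓
  (3,7): δ = 57.47°  ·
  (4,5): δ = 119.47°  ·
  (4,6): δ = 56.73°  ·
  (4,7): δ = 11.60°  ✓
  (5,6): δ = 117.25°  ·
  (5,7): δ = 72.13°  ·
  (6,7): δ = 134.88°  ·
antipodal pairs: 5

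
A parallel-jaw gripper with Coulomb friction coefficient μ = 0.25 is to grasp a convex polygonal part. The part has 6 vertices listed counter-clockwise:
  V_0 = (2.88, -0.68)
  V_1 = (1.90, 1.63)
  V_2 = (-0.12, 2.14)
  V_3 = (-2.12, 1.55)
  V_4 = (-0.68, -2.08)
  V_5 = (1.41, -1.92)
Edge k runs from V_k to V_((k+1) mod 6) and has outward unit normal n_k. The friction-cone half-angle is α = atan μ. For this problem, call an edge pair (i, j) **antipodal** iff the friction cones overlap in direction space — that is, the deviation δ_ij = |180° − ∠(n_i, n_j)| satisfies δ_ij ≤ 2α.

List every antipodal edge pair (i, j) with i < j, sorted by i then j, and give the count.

count = 4; pairs: (0,3), (1,4), (2,4), (2,5)

α = atan 0.25 = 14.04°;  2α = 28.07°
n_0 = (+0.9206, +0.3905)
n_1 = (+0.2448, +0.9696)
n_2 = (-0.2829, +0.9591)
n_3 = (-0.9295, -0.3687)
n_4 = (+0.0763, -0.9971)
n_5 = (+0.6448, -0.7644)
  (0,1): δ = 127.16°  ·
  (0,2): δ = 96.55°  ·
  (0,3): δ = 1.35°  ✓
  (0,4): δ = 71.39°  ·
  (0,5): δ = 107.16°  ·
  (1,2): δ = 149.39°  ·
  (1,3): δ = 54.19°  ·
  (1,4): δ = 18.55°  ✓
  (1,5): δ = 54.32°  ·
  (2,3): δ = 84.80°  ·
  (2,4): δ = 12.06°  ✓
  (2,5): δ = 23.71°  ✓
  (3,4): δ = 107.26°  ·
  (3,5): δ = 71.49°  ·
  (4,5): δ = 144.23°  ·
antipodal pairs: 4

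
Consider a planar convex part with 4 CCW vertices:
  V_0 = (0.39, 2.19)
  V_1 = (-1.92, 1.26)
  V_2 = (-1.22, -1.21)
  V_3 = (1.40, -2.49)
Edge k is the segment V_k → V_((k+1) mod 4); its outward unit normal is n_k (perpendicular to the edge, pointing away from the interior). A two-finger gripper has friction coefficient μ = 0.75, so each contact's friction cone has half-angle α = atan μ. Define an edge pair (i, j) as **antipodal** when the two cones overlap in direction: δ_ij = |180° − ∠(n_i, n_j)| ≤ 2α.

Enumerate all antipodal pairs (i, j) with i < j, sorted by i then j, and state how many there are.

α = atan 0.75 = 36.87°;  2α = 73.74°
n_0 = (-0.3735, +0.9276)
n_1 = (-0.9621, -0.2727)
n_2 = (-0.4390, -0.8985)
n_3 = (+0.9775, +0.2110)
  (0,1): δ = 96.11°  ·
  (0,2): δ = 47.97°  ✓
  (0,3): δ = 80.25°  ·
  (1,2): δ = 131.86°  ·
  (1,3): δ = 3.64°  ✓
  (2,3): δ = 51.78°  ✓
antipodal pairs: 3

count = 3; pairs: (0,2), (1,3), (2,3)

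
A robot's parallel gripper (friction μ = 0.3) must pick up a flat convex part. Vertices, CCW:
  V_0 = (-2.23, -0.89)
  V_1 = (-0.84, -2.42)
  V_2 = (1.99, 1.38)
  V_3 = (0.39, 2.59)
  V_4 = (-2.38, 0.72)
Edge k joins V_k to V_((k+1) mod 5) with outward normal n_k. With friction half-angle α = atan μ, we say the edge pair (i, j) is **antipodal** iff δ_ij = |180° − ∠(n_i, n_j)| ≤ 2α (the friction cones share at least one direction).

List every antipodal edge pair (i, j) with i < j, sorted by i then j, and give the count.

count = 2; pairs: (0,2), (1,3)

α = atan 0.3 = 16.70°;  2α = 33.40°
n_0 = (-0.7402, -0.6724)
n_1 = (+0.8020, -0.5973)
n_2 = (+0.6032, +0.7976)
n_3 = (-0.5595, +0.8288)
n_4 = (-0.9957, -0.0928)
  (0,1): δ = 78.93°  ·
  (0,2): δ = 10.65°  ✓
  (0,3): δ = 81.77°  ·
  (0,4): δ = 143.07°  ·
  (1,2): δ = 90.42°  ·
  (1,3): δ = 19.30°  ✓
  (1,4): δ = 42.00°  ·
  (2,3): δ = 108.88°  ·
  (2,4): δ = 47.58°  ·
  (3,4): δ = 118.70°  ·
antipodal pairs: 2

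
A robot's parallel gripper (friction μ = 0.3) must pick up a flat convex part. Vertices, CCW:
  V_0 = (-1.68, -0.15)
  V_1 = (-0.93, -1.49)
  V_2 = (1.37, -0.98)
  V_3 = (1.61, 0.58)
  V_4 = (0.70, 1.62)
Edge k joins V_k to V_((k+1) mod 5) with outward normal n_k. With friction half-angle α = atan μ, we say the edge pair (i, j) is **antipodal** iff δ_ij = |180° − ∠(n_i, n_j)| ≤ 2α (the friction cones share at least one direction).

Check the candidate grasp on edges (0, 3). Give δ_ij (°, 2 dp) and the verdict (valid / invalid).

δ = 11.95°, valid

α = atan 0.3 = 16.70°;  2α = 33.40°
edge 0: e_0 = (+0.75, -1.34);  n_0 = (-0.8726, -0.4884)
edge 3: e_3 = (-0.91, +1.04);  n_3 = (+0.7526, +0.6585)
∠(n_0, n_3) = 168.05°
δ = |180° − 168.05°| = 11.95°
11.95° ≤ 2α = 33.40°  →  valid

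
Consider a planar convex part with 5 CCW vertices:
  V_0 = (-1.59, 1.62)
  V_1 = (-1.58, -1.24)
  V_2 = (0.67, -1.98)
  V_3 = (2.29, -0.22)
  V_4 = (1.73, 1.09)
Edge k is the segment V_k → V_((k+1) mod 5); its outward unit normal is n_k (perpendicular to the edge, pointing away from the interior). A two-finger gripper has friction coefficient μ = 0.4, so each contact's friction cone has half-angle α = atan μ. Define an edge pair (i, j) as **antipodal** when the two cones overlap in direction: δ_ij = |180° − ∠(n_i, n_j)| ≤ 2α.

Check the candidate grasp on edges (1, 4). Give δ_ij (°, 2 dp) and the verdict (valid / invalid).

α = atan 0.4 = 21.80°;  2α = 43.60°
edge 1: e_1 = (+2.25, -0.74);  n_1 = (-0.3124, -0.9499)
edge 4: e_4 = (-3.32, +0.53);  n_4 = (+0.1576, +0.9875)
∠(n_1, n_4) = 170.86°
δ = |180° − 170.86°| = 9.14°
9.14° ≤ 2α = 43.60°  →  valid

δ = 9.14°, valid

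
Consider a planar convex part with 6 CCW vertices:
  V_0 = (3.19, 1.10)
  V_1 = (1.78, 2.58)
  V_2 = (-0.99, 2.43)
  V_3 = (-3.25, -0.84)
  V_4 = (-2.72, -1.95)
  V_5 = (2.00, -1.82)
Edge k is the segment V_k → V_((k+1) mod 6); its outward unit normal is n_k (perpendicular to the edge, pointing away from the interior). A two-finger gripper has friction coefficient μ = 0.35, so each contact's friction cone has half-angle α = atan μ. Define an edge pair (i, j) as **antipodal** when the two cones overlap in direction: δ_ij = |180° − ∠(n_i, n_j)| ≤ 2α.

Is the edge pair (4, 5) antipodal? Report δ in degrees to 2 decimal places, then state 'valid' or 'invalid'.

α = atan 0.35 = 19.29°;  2α = 38.58°
edge 4: e_4 = (+4.72, +0.13);  n_4 = (+0.0275, -0.9996)
edge 5: e_5 = (+1.19, +2.92);  n_5 = (+0.9261, -0.3774)
∠(n_4, n_5) = 66.25°
δ = |180° − 66.25°| = 113.75°
113.75° > 2α = 38.58°  →  invalid

δ = 113.75°, invalid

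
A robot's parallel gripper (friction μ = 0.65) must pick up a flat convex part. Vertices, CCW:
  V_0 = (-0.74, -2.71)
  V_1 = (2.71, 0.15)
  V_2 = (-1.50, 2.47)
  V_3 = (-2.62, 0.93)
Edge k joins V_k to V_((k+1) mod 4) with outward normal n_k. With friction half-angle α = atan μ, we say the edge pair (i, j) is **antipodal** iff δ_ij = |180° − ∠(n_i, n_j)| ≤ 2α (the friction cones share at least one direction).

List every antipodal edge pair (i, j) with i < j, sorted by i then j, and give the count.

count = 2; pairs: (0,2), (1,3)

α = atan 0.65 = 33.02°;  2α = 66.05°
n_0 = (+0.6382, -0.7699)
n_1 = (+0.4826, +0.8758)
n_2 = (-0.8087, +0.5882)
n_3 = (-0.8885, -0.4589)
  (0,1): δ = 68.52°  ·
  (0,2): δ = 14.31°  ✓
  (0,3): δ = 77.66°  ·
  (1,2): δ = 97.17°  ·
  (1,3): δ = 33.83°  ✓
  (2,3): δ = 116.66°  ·
antipodal pairs: 2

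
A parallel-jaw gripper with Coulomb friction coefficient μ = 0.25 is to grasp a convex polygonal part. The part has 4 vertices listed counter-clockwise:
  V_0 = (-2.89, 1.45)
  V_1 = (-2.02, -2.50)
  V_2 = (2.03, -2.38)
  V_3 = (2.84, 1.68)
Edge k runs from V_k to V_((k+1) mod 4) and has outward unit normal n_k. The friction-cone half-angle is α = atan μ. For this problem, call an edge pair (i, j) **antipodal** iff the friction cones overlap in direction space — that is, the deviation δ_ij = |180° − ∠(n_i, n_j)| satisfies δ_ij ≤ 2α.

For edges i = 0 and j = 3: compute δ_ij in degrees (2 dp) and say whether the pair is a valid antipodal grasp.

δ = 79.88°, invalid

α = atan 0.25 = 14.04°;  2α = 28.07°
edge 0: e_0 = (+0.87, -3.95);  n_0 = (-0.9766, -0.2151)
edge 3: e_3 = (-5.73, -0.23);  n_3 = (-0.0401, +0.9992)
∠(n_0, n_3) = 100.12°
δ = |180° − 100.12°| = 79.88°
79.88° > 2α = 28.07°  →  invalid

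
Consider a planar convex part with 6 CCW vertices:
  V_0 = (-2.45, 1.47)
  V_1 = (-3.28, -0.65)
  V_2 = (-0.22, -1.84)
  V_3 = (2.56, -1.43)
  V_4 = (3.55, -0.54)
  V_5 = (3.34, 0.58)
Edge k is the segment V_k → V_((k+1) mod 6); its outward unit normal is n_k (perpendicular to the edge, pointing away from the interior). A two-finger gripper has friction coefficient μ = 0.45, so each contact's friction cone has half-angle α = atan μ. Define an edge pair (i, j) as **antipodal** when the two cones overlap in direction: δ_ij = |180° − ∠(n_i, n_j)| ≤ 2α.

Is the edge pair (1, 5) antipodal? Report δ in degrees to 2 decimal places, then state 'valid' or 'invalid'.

δ = 12.51°, valid

α = atan 0.45 = 24.23°;  2α = 48.46°
edge 1: e_1 = (+3.06, -1.19);  n_1 = (-0.3624, -0.9320)
edge 5: e_5 = (-5.79, +0.89);  n_5 = (+0.1519, +0.9884)
∠(n_1, n_5) = 167.49°
δ = |180° − 167.49°| = 12.51°
12.51° ≤ 2α = 48.46°  →  valid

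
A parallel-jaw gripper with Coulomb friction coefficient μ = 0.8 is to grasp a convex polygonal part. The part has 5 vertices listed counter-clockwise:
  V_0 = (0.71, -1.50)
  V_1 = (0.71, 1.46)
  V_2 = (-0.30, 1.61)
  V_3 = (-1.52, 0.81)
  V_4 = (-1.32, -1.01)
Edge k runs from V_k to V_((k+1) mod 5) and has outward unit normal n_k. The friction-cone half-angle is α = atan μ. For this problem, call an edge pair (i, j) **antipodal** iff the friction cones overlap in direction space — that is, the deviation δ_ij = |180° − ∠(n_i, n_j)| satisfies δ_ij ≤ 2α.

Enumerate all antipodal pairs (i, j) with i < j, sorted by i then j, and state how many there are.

α = atan 0.8 = 38.66°;  2α = 77.32°
n_0 = (+1.0000, -0.0000)
n_1 = (+0.1469, +0.9892)
n_2 = (-0.5484, +0.8362)
n_3 = (-0.9940, -0.1092)
n_4 = (-0.2346, -0.9721)
  (0,1): δ = 98.45°  ·
  (0,2): δ = 56.75°  ✓
  (0,3): δ = 6.27°  ✓
  (0,4): δ = 76.43°  ✓
  (1,2): δ = 138.30°  ·
  (1,3): δ = 75.28°  ✓
  (1,4): δ = 5.12°  ✓
  (2,3): δ = 116.98°  ·
  (2,4): δ = 46.82°  ✓
  (3,4): δ = 109.84°  ·
antipodal pairs: 6

count = 6; pairs: (0,2), (0,3), (0,4), (1,3), (1,4), (2,4)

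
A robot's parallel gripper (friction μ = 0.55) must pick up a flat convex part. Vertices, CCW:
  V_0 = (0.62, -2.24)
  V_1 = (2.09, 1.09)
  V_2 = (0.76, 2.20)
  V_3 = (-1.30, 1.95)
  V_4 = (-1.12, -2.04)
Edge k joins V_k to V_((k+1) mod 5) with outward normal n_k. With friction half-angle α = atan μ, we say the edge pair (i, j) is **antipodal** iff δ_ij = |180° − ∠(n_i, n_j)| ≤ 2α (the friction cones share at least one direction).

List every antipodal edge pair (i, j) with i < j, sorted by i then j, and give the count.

count = 4; pairs: (0,3), (1,3), (1,4), (2,4)

α = atan 0.55 = 28.81°;  2α = 57.62°
n_0 = (+0.9148, -0.4038)
n_1 = (+0.6408, +0.7677)
n_2 = (-0.1205, +0.9927)
n_3 = (-0.9990, -0.0451)
n_4 = (-0.1142, -0.9935)
  (0,1): δ = 106.03°  ·
  (0,2): δ = 59.26°  ·
  (0,3): δ = 26.40°  ✓
  (0,4): δ = 107.26°  ·
  (1,2): δ = 133.23°  ·
  (1,3): δ = 47.57°  ✓
  (1,4): δ = 33.29°  ✓
  (2,3): δ = 94.34°  ·
  (2,4): δ = 13.48°  ✓
  (3,4): δ = 99.14°  ·
antipodal pairs: 4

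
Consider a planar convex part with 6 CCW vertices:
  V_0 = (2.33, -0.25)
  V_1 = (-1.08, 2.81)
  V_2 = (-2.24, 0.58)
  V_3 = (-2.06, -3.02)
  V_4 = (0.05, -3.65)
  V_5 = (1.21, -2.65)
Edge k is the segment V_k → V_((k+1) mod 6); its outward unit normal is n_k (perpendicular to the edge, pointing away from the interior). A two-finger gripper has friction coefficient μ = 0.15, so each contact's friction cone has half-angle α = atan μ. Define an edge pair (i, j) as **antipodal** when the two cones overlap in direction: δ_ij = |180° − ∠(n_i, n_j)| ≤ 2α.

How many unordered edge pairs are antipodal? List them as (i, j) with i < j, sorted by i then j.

α = atan 0.15 = 8.53°;  2α = 17.06°
n_0 = (+0.6679, +0.7443)
n_1 = (-0.8872, +0.4615)
n_2 = (-0.9988, -0.0499)
n_3 = (-0.2861, -0.9582)
n_4 = (+0.6529, -0.7574)
n_5 = (+0.9062, -0.4229)
  (0,1): δ = 75.58°  ·
  (0,2): δ = 45.23°  ·
  (0,3): δ = 25.28°  ·
  (0,4): δ = 82.67°  ·
  (0,5): δ = 106.89°  ·
  (1,2): δ = 149.66°  ·
  (1,3): δ = 79.14°  ·
  (1,4): δ = 21.75°  ·
  (1,5): δ = 2.47°  ✓
  (2,3): δ = 109.49°  ·
  (2,4): δ = 52.10°  ·
  (2,5): δ = 27.88°  ·
  (3,4): δ = 122.61°  ·
  (3,5): δ = 98.39°  ·
  (4,5): δ = 155.78°  ·
antipodal pairs: 1

count = 1; pairs: (1,5)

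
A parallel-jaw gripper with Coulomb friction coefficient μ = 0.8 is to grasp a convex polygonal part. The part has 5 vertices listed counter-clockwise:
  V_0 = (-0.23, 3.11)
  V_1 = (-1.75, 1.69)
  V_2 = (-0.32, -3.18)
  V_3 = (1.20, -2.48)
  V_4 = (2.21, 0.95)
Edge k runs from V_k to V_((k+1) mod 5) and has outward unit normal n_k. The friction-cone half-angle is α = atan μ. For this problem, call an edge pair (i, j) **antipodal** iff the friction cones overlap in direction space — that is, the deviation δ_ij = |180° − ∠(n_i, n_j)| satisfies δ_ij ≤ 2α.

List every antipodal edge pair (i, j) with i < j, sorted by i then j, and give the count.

α = atan 0.8 = 38.66°;  2α = 77.32°
n_0 = (-0.6827, +0.7307)
n_1 = (-0.9595, -0.2817)
n_2 = (+0.4183, -0.9083)
n_3 = (+0.9593, -0.2825)
n_4 = (+0.6628, +0.7488)
  (0,1): δ = 116.69°  ·
  (0,2): δ = 18.32°  ✓
  (0,3): δ = 30.54°  ✓
  (0,4): δ = 95.43°  ·
  (1,2): δ = 81.64°  ·
  (1,3): δ = 32.77°  ✓
  (1,4): δ = 32.12°  ✓
  (2,3): δ = 131.13°  ·
  (2,4): δ = 66.24°  ✓
  (3,4): δ = 115.11°  ·
antipodal pairs: 5

count = 5; pairs: (0,2), (0,3), (1,3), (1,4), (2,4)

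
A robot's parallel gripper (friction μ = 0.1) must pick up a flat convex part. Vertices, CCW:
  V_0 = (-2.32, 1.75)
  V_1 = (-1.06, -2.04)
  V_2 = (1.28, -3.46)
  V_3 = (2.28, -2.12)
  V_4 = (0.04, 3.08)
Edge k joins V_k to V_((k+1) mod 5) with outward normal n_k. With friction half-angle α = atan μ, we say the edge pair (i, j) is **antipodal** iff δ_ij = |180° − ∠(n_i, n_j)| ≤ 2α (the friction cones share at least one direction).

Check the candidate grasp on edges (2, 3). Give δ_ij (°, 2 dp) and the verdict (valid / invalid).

α = atan 0.1 = 5.71°;  2α = 11.42°
edge 2: e_2 = (+1.00, +1.34);  n_2 = (+0.8014, -0.5981)
edge 3: e_3 = (-2.24, +5.20);  n_3 = (+0.9184, +0.3956)
∠(n_2, n_3) = 60.04°
δ = |180° − 60.04°| = 119.96°
119.96° > 2α = 11.42°  →  invalid

δ = 119.96°, invalid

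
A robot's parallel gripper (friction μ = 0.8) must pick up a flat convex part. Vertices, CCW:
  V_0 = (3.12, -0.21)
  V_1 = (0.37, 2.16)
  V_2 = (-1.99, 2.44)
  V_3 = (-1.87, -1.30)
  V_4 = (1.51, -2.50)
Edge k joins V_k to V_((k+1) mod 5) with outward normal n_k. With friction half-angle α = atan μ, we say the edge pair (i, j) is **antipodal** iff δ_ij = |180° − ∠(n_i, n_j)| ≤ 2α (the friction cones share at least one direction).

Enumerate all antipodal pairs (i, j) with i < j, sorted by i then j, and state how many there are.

α = atan 0.8 = 38.66°;  2α = 77.32°
n_0 = (+0.6528, +0.7575)
n_1 = (+0.1178, +0.9930)
n_2 = (-0.9995, -0.0321)
n_3 = (-0.3346, -0.9424)
n_4 = (+0.8181, -0.5751)
  (0,1): δ = 146.01°  ·
  (0,2): δ = 47.41°  ✓
  (0,3): δ = 21.21°  ✓
  (0,4): δ = 95.65°  ·
  (1,2): δ = 81.40°  ·
  (1,3): δ = 12.78°  ✓
  (1,4): δ = 61.66°  ✓
  (2,3): δ = 111.38°  ·
  (2,4): δ = 36.95°  ✓
  (3,4): δ = 105.56°  ·
antipodal pairs: 5

count = 5; pairs: (0,2), (0,3), (1,3), (1,4), (2,4)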